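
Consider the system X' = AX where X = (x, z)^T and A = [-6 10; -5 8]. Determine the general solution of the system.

x(t) = c_1e^(t)sin(t) - 3c_1e^(t)cos(t) - 3c_2e^(t)sin(t) - c_2e^(t)cos(t), z(t) = c_1e^(t)sin(t) - 2c_1e^(t)cos(t) - 2c_2e^(t)sin(t) - c_2e^(t)cos(t)

Coefficient matrix A = [[-6, 10], [-5, 8]].
Characteristic polynomial det(A - λI) = λ^2 - 2λ + 2 = 0.
Eigenvalues λ = 1 ± i (complex conjugate pair).
For λ=1+i: an eigenvector is (-3,-2) - i(1,1) = (-3 - i, -2 - i).
A real fundamental pair from Re and Im of e^((1+i)t)v: X_1 = e^(t)(cos(t)·(-3,-2) + sin(t)·(1,1)), X_2 = e^(t)(sin(t)·(-3,-2) - cos(t)·(1,1)).
General solution: c_1X_1 + c_2X_2.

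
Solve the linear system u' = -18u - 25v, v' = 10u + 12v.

Coefficient matrix A = [[-18, -25], [10, 12]].
Characteristic polynomial det(A - λI) = λ^2 + 6λ + 34 = 0.
Eigenvalues λ = -3 ± 5i (complex conjugate pair).
For λ=-3+5i: an eigenvector is (-1,1) - i(-2,1) = (-1 + 2i, 1 - i).
A real fundamental pair from Re and Im of e^((-3+5i)t)v: X_1 = e^(-3t)(cos(5t)·(-1,1) + sin(5t)·(-2,1)), X_2 = e^(-3t)(sin(5t)·(-1,1) - cos(5t)·(-2,1)).
General solution: C_1X_1 + C_2X_2.

u(t) = -2C_1e^(-3t)sin(5t) - C_1e^(-3t)cos(5t) - C_2e^(-3t)sin(5t) + 2C_2e^(-3t)cos(5t), v(t) = C_1e^(-3t)sin(5t) + C_1e^(-3t)cos(5t) + C_2e^(-3t)sin(5t) - C_2e^(-3t)cos(5t)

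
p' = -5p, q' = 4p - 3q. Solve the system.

p(t) = C_1e^(-5t), q(t) = -2C_1e^(-5t) + C_2e^(-3t)

Coefficient matrix A = [[-5, 0], [4, -3]].
Characteristic polynomial det(A - λI) = λ^2 + 8λ + 15 = 0.
Eigenvalues λ = -5, -3.
For λ=-5: (A-λI) row 2 is [4, 2], so an eigenvector is (1, -2).
For λ=-3: (A-λI) row 1 is [-2, 0], so an eigenvector is (0, 1).
General solution: C_1e^(-5t)(1,-2) + C_2e^(-3t)(0,1).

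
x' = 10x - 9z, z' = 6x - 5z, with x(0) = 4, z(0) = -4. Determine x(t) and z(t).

Coefficient matrix A = [[10, -9], [6, -5]].
Characteristic polynomial det(A - λI) = λ^2 - 5λ + 4 = 0.
Eigenvalues λ = 4, 1.
For λ=4: (A-λI) row 1 is [6, -9], so an eigenvector is (-3, -2).
For λ=1: (A-λI) row 1 is [9, -9], so an eigenvector is (-1, -1).
General solution: c_1e^(4t)(-3,-2) + c_2e^(t)(-1,-1).
Applying x(0)=4, z(0)=-4 gives c_1=-8, c_2=20.

x(t) = 24e^(4t) - 20e^(t), z(t) = 16e^(4t) - 20e^(t)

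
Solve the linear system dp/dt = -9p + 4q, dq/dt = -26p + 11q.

Coefficient matrix A = [[-9, 4], [-26, 11]].
Characteristic polynomial det(A - λI) = λ^2 - 2λ + 5 = 0.
Eigenvalues λ = 1 ± 2i (complex conjugate pair).
For λ=1+2i: an eigenvector is (-1,-2) - i(1,3) = (-1 - i, -2 - 3i).
A real fundamental pair from Re and Im of e^((1+2i)t)v: X_1 = e^(t)(cos(2t)·(-1,-2) + sin(2t)·(1,3)), X_2 = e^(t)(sin(2t)·(-1,-2) - cos(2t)·(1,3)).
General solution: c_1X_1 + c_2X_2.

p(t) = c_1e^(t)sin(2t) - c_1e^(t)cos(2t) - c_2e^(t)sin(2t) - c_2e^(t)cos(2t), q(t) = 3c_1e^(t)sin(2t) - 2c_1e^(t)cos(2t) - 2c_2e^(t)sin(2t) - 3c_2e^(t)cos(2t)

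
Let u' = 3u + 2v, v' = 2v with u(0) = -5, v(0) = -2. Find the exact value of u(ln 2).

A = [[3,2],[0,2]]; eigenvalues λ = 2, 3.
Eigenvectors: (2,-1) for λ=2, (1,0) for λ=3.
From the initial condition, c_1 = 2, c_2 = -9.
u(ln 2) = (2)(2^2)(2) + (-9)(2^3)(1) = -56.

-56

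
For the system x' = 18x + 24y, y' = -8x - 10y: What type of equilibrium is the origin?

unstable node

A = [[18,24],[-8,-10]]; det(A-λI) = λ^2 - 8λ + 12.
λ = 2, 6: both positive.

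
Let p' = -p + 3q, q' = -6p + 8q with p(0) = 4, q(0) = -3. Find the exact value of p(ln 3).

-1602

A = [[-1,3],[-6,8]]; eigenvalues λ = 2, 5.
Eigenvectors: (-1,-1) for λ=2, (-1,-2) for λ=5.
From the initial condition, c_1 = -11, c_2 = 7.
p(ln 3) = (-11)(3^2)(-1) + (7)(3^5)(-1) = -1602.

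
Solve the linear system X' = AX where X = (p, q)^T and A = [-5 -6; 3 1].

Coefficient matrix A = [[-5, -6], [3, 1]].
Characteristic polynomial det(A - λI) = λ^2 + 4λ + 13 = 0.
Eigenvalues λ = -2 ± 3i (complex conjugate pair).
For λ=-2+3i: an eigenvector is (-1,0) - i(1,-1) = (-1 - i, 0 + i).
A real fundamental pair from Re and Im of e^((-2+3i)t)v: X_1 = e^(-2t)(cos(3t)·(-1,0) + sin(3t)·(1,-1)), X_2 = e^(-2t)(sin(3t)·(-1,0) - cos(3t)·(1,-1)).
General solution: C_1X_1 + C_2X_2.

p(t) = C_1e^(-2t)sin(3t) - C_1e^(-2t)cos(3t) - C_2e^(-2t)sin(3t) - C_2e^(-2t)cos(3t), q(t) = -C_1e^(-2t)sin(3t) + C_2e^(-2t)cos(3t)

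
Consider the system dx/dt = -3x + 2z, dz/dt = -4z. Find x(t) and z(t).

x(t) = 2C_1e^(-4t) - C_2e^(-3t), z(t) = -C_1e^(-4t)

Coefficient matrix A = [[-3, 2], [0, -4]].
Characteristic polynomial det(A - λI) = λ^2 + 7λ + 12 = 0.
Eigenvalues λ = -4, -3.
For λ=-4: (A-λI) row 1 is [1, 2], so an eigenvector is (2, -1).
For λ=-3: (A-λI) row 1 is [0, 2], so an eigenvector is (-1, 0).
General solution: C_1e^(-4t)(2,-1) + C_2e^(-3t)(-1,0).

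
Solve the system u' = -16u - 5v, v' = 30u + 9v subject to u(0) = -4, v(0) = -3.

Coefficient matrix A = [[-16, -5], [30, 9]].
Characteristic polynomial det(A - λI) = λ^2 + 7λ + 6 = 0.
Eigenvalues λ = -6, -1.
For λ=-6: (A-λI) row 1 is [-10, -5], so an eigenvector is (-1, 2).
For λ=-1: (A-λI) row 1 is [-15, -5], so an eigenvector is (-1, 3).
General solution: K_1e^(-6t)(-1,2) + K_2e^(-t)(-1,3).
Applying u(0)=-4, v(0)=-3 gives K_1=15, K_2=-11.

u(t) = 11e^(-t) - 15e^(-6t), v(t) = -33e^(-t) + 30e^(-6t)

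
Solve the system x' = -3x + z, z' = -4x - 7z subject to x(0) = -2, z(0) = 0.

Coefficient matrix A = [[-3, 1], [-4, -7]].
Characteristic polynomial det(A - λI) = λ^2 + 10λ + 25 = 0.
Single eigenvalue λ = -5 with algebraic multiplicity 2.
Eigenvector v = (1,-2); generalized eigenvector w with (A-λI)w=v is (1,-1).
General solution: e^(-5t)[K_1·v + K_2·(t·v + w)].
Applying x(0)=-2, z(0)=0 gives K_1=2, K_2=-4.

x(t) = -4te^(-5t) - 2e^(-5t), z(t) = 8te^(-5t)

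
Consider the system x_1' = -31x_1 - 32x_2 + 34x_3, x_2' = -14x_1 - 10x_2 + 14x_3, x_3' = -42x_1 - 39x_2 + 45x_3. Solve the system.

x_1(t) = C_1e^(3t) + 2C_2e^(4t) - 5C_3e^(-3t), x_2(t) = C_2e^(4t) - 2C_3e^(-3t), x_3(t) = C_1e^(3t) + 3C_2e^(4t) - 6C_3e^(-3t)

Coefficient matrix A = [[-31, -32, 34], [-14, -10, 14], [-42, -39, 45]].
det(A - λI) = 0 gives eigenvalues λ = 3, 4, -3.
For λ=3: eigenvector (1,0,1).
For λ=4: eigenvector (2,1,3).
For λ=-3: eigenvector (-5,-2,-6).
General solution: C_1e^(3t)(1,0,1) + C_2e^(4t)(2,1,3) + C_3e^(-3t)(-5,-2,-6).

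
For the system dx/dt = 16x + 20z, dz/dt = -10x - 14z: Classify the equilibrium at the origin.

saddle

A = [[16,20],[-10,-14]]; det(A-λI) = λ^2 - 2λ - 24.
λ = 6, -4: opposite signs.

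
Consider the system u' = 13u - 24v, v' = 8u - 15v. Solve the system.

Coefficient matrix A = [[13, -24], [8, -15]].
Characteristic polynomial det(A - λI) = λ^2 + 2λ - 3 = 0.
Eigenvalues λ = 1, -3.
For λ=1: (A-λI) row 1 is [12, -24], so an eigenvector is (2, 1).
For λ=-3: (A-λI) row 1 is [16, -24], so an eigenvector is (3, 2).
General solution: C_1e^(t)(2,1) + C_2e^(-3t)(3,2).

u(t) = 2C_1e^(t) + 3C_2e^(-3t), v(t) = C_1e^(t) + 2C_2e^(-3t)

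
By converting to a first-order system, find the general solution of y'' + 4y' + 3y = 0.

y(t) = c_1e^(-t) + c_2e^(-3t)

Let x_1 = y, x_2 = y'. Then x_1' = x_2 and x_2' = -3x_1 - 4x_2.
A = [[0,1],[-3,-4]]; det(A-λI) = λ^2 + 4λ + 3.
Eigenvalues λ = -1, -3 with eigenvectors (1,-1), (1,-3).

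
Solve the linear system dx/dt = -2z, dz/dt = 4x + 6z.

Coefficient matrix A = [[0, -2], [4, 6]].
Characteristic polynomial det(A - λI) = λ^2 - 6λ + 8 = 0.
Eigenvalues λ = 2, 4.
For λ=2: (A-λI) row 1 is [-2, -2], so an eigenvector is (-1, 1).
For λ=4: (A-λI) row 1 is [-4, -2], so an eigenvector is (1, -2).
General solution: C_1e^(2t)(-1,1) + C_2e^(4t)(1,-2).

x(t) = -C_1e^(2t) + C_2e^(4t), z(t) = C_1e^(2t) - 2C_2e^(4t)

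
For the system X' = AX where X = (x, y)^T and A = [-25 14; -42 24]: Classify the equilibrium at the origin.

saddle

A = [[-25,14],[-42,24]]; det(A-λI) = λ^2 + λ - 12.
λ = 3, -4: opposite signs.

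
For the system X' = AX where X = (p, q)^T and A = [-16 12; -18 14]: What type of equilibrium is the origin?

A = [[-16,12],[-18,14]]; det(A-λI) = λ^2 + 2λ - 8.
λ = 2, -4: opposite signs.

saddle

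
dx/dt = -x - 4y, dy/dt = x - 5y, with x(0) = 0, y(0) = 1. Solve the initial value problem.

Coefficient matrix A = [[-1, -4], [1, -5]].
Characteristic polynomial det(A - λI) = λ^2 + 6λ + 9 = 0.
Single eigenvalue λ = -3 with algebraic multiplicity 2.
Eigenvector v = (2,1); generalized eigenvector w with (A-λI)w=v is (3,1).
General solution: e^(-3t)[c_1·v + c_2·(t·v + w)].
Applying x(0)=0, y(0)=1 gives c_1=3, c_2=-2.

x(t) = -4te^(-3t), y(t) = -2te^(-3t) + e^(-3t)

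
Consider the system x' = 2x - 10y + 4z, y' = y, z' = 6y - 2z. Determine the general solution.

Coefficient matrix A = [[2, -10, 4], [0, 1, 0], [0, 6, -2]].
det(A - λI) = 0 gives eigenvalues λ = 2, 1, -2.
For λ=2: eigenvector (1,0,0).
For λ=1: eigenvector (2,1,2).
For λ=-2: eigenvector (-1,0,1).
General solution: c_1e^(2t)(1,0,0) + c_2e^(t)(2,1,2) + c_3e^(-2t)(-1,0,1).

x(t) = c_1e^(2t) + 2c_2e^(t) - c_3e^(-2t), y(t) = c_2e^(t), z(t) = 2c_2e^(t) + c_3e^(-2t)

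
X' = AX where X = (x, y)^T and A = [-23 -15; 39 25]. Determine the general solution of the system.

Coefficient matrix A = [[-23, -15], [39, 25]].
Characteristic polynomial det(A - λI) = λ^2 - 2λ + 10 = 0.
Eigenvalues λ = 1 ± 3i (complex conjugate pair).
For λ=1+3i: an eigenvector is (-2,3) - i(1,-2) = (-2 - i, 3 + 2i).
A real fundamental pair from Re and Im of e^((1+3i)t)v: X_1 = e^(t)(cos(3t)·(-2,3) + sin(3t)·(1,-2)), X_2 = e^(t)(sin(3t)·(-2,3) - cos(3t)·(1,-2)).
General solution: C_1X_1 + C_2X_2.

x(t) = C_1e^(t)sin(3t) - 2C_1e^(t)cos(3t) - 2C_2e^(t)sin(3t) - C_2e^(t)cos(3t), y(t) = -2C_1e^(t)sin(3t) + 3C_1e^(t)cos(3t) + 3C_2e^(t)sin(3t) + 2C_2e^(t)cos(3t)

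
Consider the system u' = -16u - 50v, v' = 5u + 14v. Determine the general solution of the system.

u(t) = 3c_1e^(-t)sin(5t) - c_1e^(-t)cos(5t) - c_2e^(-t)sin(5t) - 3c_2e^(-t)cos(5t), v(t) = -c_1e^(-t)sin(5t) + c_2e^(-t)cos(5t)

Coefficient matrix A = [[-16, -50], [5, 14]].
Characteristic polynomial det(A - λI) = λ^2 + 2λ + 26 = 0.
Eigenvalues λ = -1 ± 5i (complex conjugate pair).
For λ=-1+5i: an eigenvector is (-1,0) - i(3,-1) = (-1 - 3i, 0 + i).
A real fundamental pair from Re and Im of e^((-1+5i)t)v: X_1 = e^(-t)(cos(5t)·(-1,0) + sin(5t)·(3,-1)), X_2 = e^(-t)(sin(5t)·(-1,0) - cos(5t)·(3,-1)).
General solution: c_1X_1 + c_2X_2.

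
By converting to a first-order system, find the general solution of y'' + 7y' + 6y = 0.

Let x_1 = y, x_2 = y'. Then x_1' = x_2 and x_2' = -6x_1 - 7x_2.
A = [[0,1],[-6,-7]]; det(A-λI) = λ^2 + 7λ + 6.
Eigenvalues λ = -1, -6 with eigenvectors (1,-1), (1,-6).

y(t) = C_1e^(-t) + C_2e^(-6t)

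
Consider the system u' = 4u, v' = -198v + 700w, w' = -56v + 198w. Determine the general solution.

u(t) = K_1e^(4t), v(t) = 7K_2e^(2t) - 25K_3e^(-2t), w(t) = 2K_2e^(2t) - 7K_3e^(-2t)

Coefficient matrix A = [[4, 0, 0], [0, -198, 700], [0, -56, 198]].
det(A - λI) = 0 gives eigenvalues λ = 4, 2, -2.
For λ=4: eigenvector (1,0,0).
For λ=2: eigenvector (0,7,2).
For λ=-2: eigenvector (0,-25,-7).
General solution: K_1e^(4t)(1,0,0) + K_2e^(2t)(0,7,2) + K_3e^(-2t)(0,-25,-7).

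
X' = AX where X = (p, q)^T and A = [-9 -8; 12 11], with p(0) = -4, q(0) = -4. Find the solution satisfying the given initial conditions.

Coefficient matrix A = [[-9, -8], [12, 11]].
Characteristic polynomial det(A - λI) = λ^2 - 2λ - 3 = 0.
Eigenvalues λ = 3, -1.
For λ=3: (A-λI) row 1 is [-12, -8], so an eigenvector is (-2, 3).
For λ=-1: (A-λI) row 1 is [-8, -8], so an eigenvector is (1, -1).
General solution: c_1e^(3t)(-2,3) + c_2e^(-t)(1,-1).
Applying p(0)=-4, q(0)=-4 gives c_1=-8, c_2=-20.

p(t) = 16e^(3t) - 20e^(-t), q(t) = -24e^(3t) + 20e^(-t)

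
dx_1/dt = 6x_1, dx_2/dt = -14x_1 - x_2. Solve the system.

x_1(t) = -K_2e^(6t), x_2(t) = K_1e^(-t) + 2K_2e^(6t)

Coefficient matrix A = [[6, 0], [-14, -1]].
Characteristic polynomial det(A - λI) = λ^2 - 5λ - 6 = 0.
Eigenvalues λ = -1, 6.
For λ=-1: (A-λI) row 1 is [7, 0], so an eigenvector is (0, 1).
For λ=6: (A-λI) row 2 is [-14, -7], so an eigenvector is (-1, 2).
General solution: K_1e^(-t)(0,1) + K_2e^(6t)(-1,2).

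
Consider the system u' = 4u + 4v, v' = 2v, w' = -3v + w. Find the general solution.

Coefficient matrix A = [[4, 4, 0], [0, 2, 0], [0, -3, 1]].
det(A - λI) = 0 gives eigenvalues λ = 1, 2, 4.
For λ=1: eigenvector (0,0,1).
For λ=2: eigenvector (-2,1,-3).
For λ=4: eigenvector (1,0,0).
General solution: c_1e^(t)(0,0,1) + c_2e^(2t)(-2,1,-3) + c_3e^(4t)(1,0,0).

u(t) = -2c_2e^(2t) + c_3e^(4t), v(t) = c_2e^(2t), w(t) = c_1e^(t) - 3c_2e^(2t)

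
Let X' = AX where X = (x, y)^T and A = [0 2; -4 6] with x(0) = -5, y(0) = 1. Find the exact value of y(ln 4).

A = [[0,2],[-4,6]]; eigenvalues λ = 2, 4.
Eigenvectors: (1,1) for λ=2, (-1,-2) for λ=4.
From the initial condition, c_1 = -11, c_2 = -6.
y(ln 4) = (-11)(4^2)(1) + (-6)(4^4)(-2) = 2896.

2896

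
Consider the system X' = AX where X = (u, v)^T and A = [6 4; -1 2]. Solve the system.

u(t) = 2K_1e^(4t) + 2K_2te^(4t) + K_2e^(4t), v(t) = -K_1e^(4t) - K_2te^(4t)

Coefficient matrix A = [[6, 4], [-1, 2]].
Characteristic polynomial det(A - λI) = λ^2 - 8λ + 16 = 0.
Single eigenvalue λ = 4 with algebraic multiplicity 2.
Eigenvector v = (2,-1); generalized eigenvector w with (A-λI)w=v is (1,0).
General solution: e^(4t)[K_1·v + K_2·(t·v + w)].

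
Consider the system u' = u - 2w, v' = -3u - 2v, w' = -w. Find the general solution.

u(t) = C_1e^(t) + C_3e^(-t), v(t) = -C_1e^(t) + C_2e^(-2t) - 3C_3e^(-t), w(t) = C_3e^(-t)

Coefficient matrix A = [[1, 0, -2], [-3, -2, 0], [0, 0, -1]].
det(A - λI) = 0 gives eigenvalues λ = 1, -2, -1.
For λ=1: eigenvector (1,-1,0).
For λ=-2: eigenvector (0,1,0).
For λ=-1: eigenvector (1,-3,1).
General solution: C_1e^(t)(1,-1,0) + C_2e^(-2t)(0,1,0) + C_3e^(-t)(1,-3,1).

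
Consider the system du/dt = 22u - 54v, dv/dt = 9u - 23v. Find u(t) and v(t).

Coefficient matrix A = [[22, -54], [9, -23]].
Characteristic polynomial det(A - λI) = λ^2 + λ - 20 = 0.
Eigenvalues λ = -5, 4.
For λ=-5: (A-λI) row 1 is [27, -54], so an eigenvector is (2, 1).
For λ=4: (A-λI) row 1 is [18, -54], so an eigenvector is (3, 1).
General solution: C_1e^(-5t)(2,1) + C_2e^(4t)(3,1).

u(t) = 2C_1e^(-5t) + 3C_2e^(4t), v(t) = C_1e^(-5t) + C_2e^(4t)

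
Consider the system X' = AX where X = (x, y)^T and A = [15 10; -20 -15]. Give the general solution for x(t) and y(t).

x(t) = C_1e^(-5t) - C_2e^(5t), y(t) = -2C_1e^(-5t) + C_2e^(5t)

Coefficient matrix A = [[15, 10], [-20, -15]].
Characteristic polynomial det(A - λI) = λ^2 - 25 = 0.
Eigenvalues λ = -5, 5.
For λ=-5: (A-λI) row 1 is [20, 10], so an eigenvector is (1, -2).
For λ=5: (A-λI) row 1 is [10, 10], so an eigenvector is (-1, 1).
General solution: C_1e^(-5t)(1,-2) + C_2e^(5t)(-1,1).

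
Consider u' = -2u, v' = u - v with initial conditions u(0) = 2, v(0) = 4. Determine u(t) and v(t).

u(t) = 2e^(-2t), v(t) = 6e^(-t) - 2e^(-2t)

Coefficient matrix A = [[-2, 0], [1, -1]].
Characteristic polynomial det(A - λI) = λ^2 + 3λ + 2 = 0.
Eigenvalues λ = -1, -2.
For λ=-1: (A-λI) row 1 is [-1, 0], so an eigenvector is (0, -1).
For λ=-2: (A-λI) row 2 is [1, 1], so an eigenvector is (-1, 1).
General solution: C_1e^(-t)(0,-1) + C_2e^(-2t)(-1,1).
Applying u(0)=2, v(0)=4 gives C_1=-6, C_2=-2.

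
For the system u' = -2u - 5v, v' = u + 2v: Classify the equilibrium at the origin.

A = [[-2,-5],[1,2]]; det(A-λI) = λ^2 + 1.
λ = 0 ± i: zero real part.

center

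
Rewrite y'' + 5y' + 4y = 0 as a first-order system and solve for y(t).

Let x_1 = y, x_2 = y'. Then x_1' = x_2 and x_2' = -4x_1 - 5x_2.
A = [[0,1],[-4,-5]]; det(A-λI) = λ^2 + 5λ + 4.
Eigenvalues λ = -1, -4 with eigenvectors (1,-1), (1,-4).

y(t) = K_1e^(-t) + K_2e^(-4t)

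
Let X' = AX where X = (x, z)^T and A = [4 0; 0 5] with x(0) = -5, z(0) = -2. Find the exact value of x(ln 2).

A = [[4,0],[0,5]]; eigenvalues λ = 5, 4.
Eigenvectors: (0,-1) for λ=5, (1,0) for λ=4.
From the initial condition, c_1 = 2, c_2 = -5.
x(ln 2) = (2)(2^5)(0) + (-5)(2^4)(1) = -80.

-80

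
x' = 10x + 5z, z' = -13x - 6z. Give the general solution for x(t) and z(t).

Coefficient matrix A = [[10, 5], [-13, -6]].
Characteristic polynomial det(A - λI) = λ^2 - 4λ + 5 = 0.
Eigenvalues λ = 2 ± i (complex conjugate pair).
For λ=2+i: an eigenvector is (1,-2) - i(-2,3) = (1 + 2i, -2 - 3i).
A real fundamental pair from Re and Im of e^((2+i)t)v: X_1 = e^(2t)(cos(t)·(1,-2) + sin(t)·(-2,3)), X_2 = e^(2t)(sin(t)·(1,-2) - cos(t)·(-2,3)).
General solution: C_1X_1 + C_2X_2.

x(t) = -2C_1e^(2t)sin(t) + C_1e^(2t)cos(t) + C_2e^(2t)sin(t) + 2C_2e^(2t)cos(t), z(t) = 3C_1e^(2t)sin(t) - 2C_1e^(2t)cos(t) - 2C_2e^(2t)sin(t) - 3C_2e^(2t)cos(t)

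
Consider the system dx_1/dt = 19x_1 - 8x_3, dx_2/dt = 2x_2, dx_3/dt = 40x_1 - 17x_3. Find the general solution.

x_1(t) = K_2e^(3t) + 2K_3e^(-t), x_2(t) = K_1e^(2t), x_3(t) = 2K_2e^(3t) + 5K_3e^(-t)

Coefficient matrix A = [[19, 0, -8], [0, 2, 0], [40, 0, -17]].
det(A - λI) = 0 gives eigenvalues λ = 2, 3, -1.
For λ=2: eigenvector (0,1,0).
For λ=3: eigenvector (1,0,2).
For λ=-1: eigenvector (2,0,5).
General solution: K_1e^(2t)(0,1,0) + K_2e^(3t)(1,0,2) + K_3e^(-t)(2,0,5).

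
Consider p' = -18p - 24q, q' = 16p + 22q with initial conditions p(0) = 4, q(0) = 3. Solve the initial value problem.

Coefficient matrix A = [[-18, -24], [16, 22]].
Characteristic polynomial det(A - λI) = λ^2 - 4λ - 12 = 0.
Eigenvalues λ = 6, -2.
For λ=6: (A-λI) row 1 is [-24, -24], so an eigenvector is (1, -1).
For λ=-2: (A-λI) row 1 is [-16, -24], so an eigenvector is (3, -2).
General solution: c_1e^(6t)(1,-1) + c_2e^(-2t)(3,-2).
Applying p(0)=4, q(0)=3 gives c_1=-17, c_2=7.

p(t) = -17e^(6t) + 21e^(-2t), q(t) = 17e^(6t) - 14e^(-2t)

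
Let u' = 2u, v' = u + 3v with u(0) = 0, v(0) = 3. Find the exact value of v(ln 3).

A = [[2,0],[1,3]]; eigenvalues λ = 3, 2.
Eigenvectors: (0,1) for λ=3, (-1,1) for λ=2.
From the initial condition, c_1 = 3, c_2 = 0.
v(ln 3) = (3)(3^3)(1) + (0)(3^2)(1) = 81.

81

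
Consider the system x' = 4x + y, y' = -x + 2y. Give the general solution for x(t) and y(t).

Coefficient matrix A = [[4, 1], [-1, 2]].
Characteristic polynomial det(A - λI) = λ^2 - 6λ + 9 = 0.
Single eigenvalue λ = 3 with algebraic multiplicity 2.
Eigenvector v = (-1,1); generalized eigenvector w with (A-λI)w=v is (1,-2).
General solution: e^(3t)[C_1·v + C_2·(t·v + w)].

x(t) = -C_1e^(3t) - C_2te^(3t) + C_2e^(3t), y(t) = C_1e^(3t) + C_2te^(3t) - 2C_2e^(3t)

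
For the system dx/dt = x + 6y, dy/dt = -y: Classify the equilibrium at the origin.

A = [[1,6],[0,-1]]; det(A-λI) = λ^2 - 1.
λ = 1, -1: opposite signs.

saddle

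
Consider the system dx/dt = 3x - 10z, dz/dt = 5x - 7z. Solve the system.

Coefficient matrix A = [[3, -10], [5, -7]].
Characteristic polynomial det(A - λI) = λ^2 + 4λ + 29 = 0.
Eigenvalues λ = -2 ± 5i (complex conjugate pair).
For λ=-2+5i: an eigenvector is (-1,-1) - i(1,0) = (-1 - i, -1).
A real fundamental pair from Re and Im of e^((-2+5i)t)v: X_1 = e^(-2t)(cos(5t)·(-1,-1) + sin(5t)·(1,0)), X_2 = e^(-2t)(sin(5t)·(-1,-1) - cos(5t)·(1,0)).
General solution: K_1X_1 + K_2X_2.

x(t) = K_1e^(-2t)sin(5t) - K_1e^(-2t)cos(5t) - K_2e^(-2t)sin(5t) - K_2e^(-2t)cos(5t), z(t) = -K_1e^(-2t)cos(5t) - K_2e^(-2t)sin(5t)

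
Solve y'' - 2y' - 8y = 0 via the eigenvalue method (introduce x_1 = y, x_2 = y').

y(t) = C_1e^(4t) + C_2e^(-2t)

Let x_1 = y, x_2 = y'. Then x_1' = x_2 and x_2' = 8x_1 + 2x_2.
A = [[0,1],[8,2]]; det(A-λI) = λ^2 - 2λ - 8.
Eigenvalues λ = 4, -2 with eigenvectors (1,4), (1,-2).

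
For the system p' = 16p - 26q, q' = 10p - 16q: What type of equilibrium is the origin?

center

A = [[16,-26],[10,-16]]; det(A-λI) = λ^2 + 4.
λ = 0 ± 2i: zero real part.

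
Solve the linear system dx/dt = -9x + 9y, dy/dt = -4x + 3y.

Coefficient matrix A = [[-9, 9], [-4, 3]].
Characteristic polynomial det(A - λI) = λ^2 + 6λ + 9 = 0.
Single eigenvalue λ = -3 with algebraic multiplicity 2.
Eigenvector v = (3,2); generalized eigenvector w with (A-λI)w=v is (1,1).
General solution: e^(-3t)[C_1·v + C_2·(t·v + w)].

x(t) = 3C_1e^(-3t) + 3C_2te^(-3t) + C_2e^(-3t), y(t) = 2C_1e^(-3t) + 2C_2te^(-3t) + C_2e^(-3t)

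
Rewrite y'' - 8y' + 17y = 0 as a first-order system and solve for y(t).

Let x_1 = y, x_2 = y'. Then x_1' = x_2 and x_2' = -17x_1 + 8x_2.
A = [[0,1],[-17,8]]; det(A-λI) = λ^2 - 8λ + 17.
Eigenvalues λ = 4 ± i.

y(t) = C_1e^(4t)cos(t) + C_2e^(4t)sin(t)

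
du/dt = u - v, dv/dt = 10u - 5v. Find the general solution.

u(t) = c_1e^(-2t)sin(t) - c_2e^(-2t)cos(t), v(t) = 3c_1e^(-2t)sin(t) - c_1e^(-2t)cos(t) - c_2e^(-2t)sin(t) - 3c_2e^(-2t)cos(t)

Coefficient matrix A = [[1, -1], [10, -5]].
Characteristic polynomial det(A - λI) = λ^2 + 4λ + 5 = 0.
Eigenvalues λ = -2 ± i (complex conjugate pair).
For λ=-2+i: an eigenvector is (0,-1) - i(1,3) = (0 - i, -1 - 3i).
A real fundamental pair from Re and Im of e^((-2+i)t)v: X_1 = e^(-2t)(cos(t)·(0,-1) + sin(t)·(1,3)), X_2 = e^(-2t)(sin(t)·(0,-1) - cos(t)·(1,3)).
General solution: c_1X_1 + c_2X_2.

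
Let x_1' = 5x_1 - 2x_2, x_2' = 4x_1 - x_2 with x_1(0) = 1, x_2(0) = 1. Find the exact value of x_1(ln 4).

64

A = [[5,-2],[4,-1]]; eigenvalues λ = 3, 1.
Eigenvectors: (-1,-1) for λ=3, (-1,-2) for λ=1.
From the initial condition, c_1 = -1, c_2 = 0.
x_1(ln 4) = (-1)(4^3)(-1) + (0)(4^1)(-1) = 64.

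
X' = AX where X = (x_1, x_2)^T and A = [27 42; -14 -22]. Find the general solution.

x_1(t) = -3K_1e^(-t) - 2K_2e^(6t), x_2(t) = 2K_1e^(-t) + K_2e^(6t)

Coefficient matrix A = [[27, 42], [-14, -22]].
Characteristic polynomial det(A - λI) = λ^2 - 5λ - 6 = 0.
Eigenvalues λ = -1, 6.
For λ=-1: (A-λI) row 1 is [28, 42], so an eigenvector is (-3, 2).
For λ=6: (A-λI) row 1 is [21, 42], so an eigenvector is (-2, 1).
General solution: K_1e^(-t)(-3,2) + K_2e^(6t)(-2,1).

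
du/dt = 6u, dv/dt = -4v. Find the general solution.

u(t) = -C_2e^(6t), v(t) = C_1e^(-4t)

Coefficient matrix A = [[6, 0], [0, -4]].
Characteristic polynomial det(A - λI) = λ^2 - 2λ - 24 = 0.
Eigenvalues λ = -4, 6.
For λ=-4: (A-λI) row 1 is [10, 0], so an eigenvector is (0, 1).
For λ=6: (A-λI) row 2 is [0, -10], so an eigenvector is (-1, 0).
General solution: C_1e^(-4t)(0,1) + C_2e^(6t)(-1,0).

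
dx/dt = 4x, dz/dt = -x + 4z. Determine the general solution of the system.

x(t) = K_2e^(4t), z(t) = -K_1e^(4t) - K_2te^(4t) - K_2e^(4t)

Coefficient matrix A = [[4, 0], [-1, 4]].
Characteristic polynomial det(A - λI) = λ^2 - 8λ + 16 = 0.
Single eigenvalue λ = 4 with algebraic multiplicity 2.
Eigenvector v = (0,-1); generalized eigenvector w with (A-λI)w=v is (1,-1).
General solution: e^(4t)[K_1·v + K_2·(t·v + w)].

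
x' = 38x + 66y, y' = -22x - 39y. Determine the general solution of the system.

x(t) = 3K_1e^(-6t) + 2K_2e^(5t), y(t) = -2K_1e^(-6t) - K_2e^(5t)

Coefficient matrix A = [[38, 66], [-22, -39]].
Characteristic polynomial det(A - λI) = λ^2 + λ - 30 = 0.
Eigenvalues λ = -6, 5.
For λ=-6: (A-λI) row 1 is [44, 66], so an eigenvector is (3, -2).
For λ=5: (A-λI) row 1 is [33, 66], so an eigenvector is (2, -1).
General solution: K_1e^(-6t)(3,-2) + K_2e^(5t)(2,-1).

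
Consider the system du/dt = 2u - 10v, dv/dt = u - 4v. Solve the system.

u(t) = -c_1e^(-t)sin(t) + 3c_1e^(-t)cos(t) + 3c_2e^(-t)sin(t) + c_2e^(-t)cos(t), v(t) = c_1e^(-t)cos(t) + c_2e^(-t)sin(t)

Coefficient matrix A = [[2, -10], [1, -4]].
Characteristic polynomial det(A - λI) = λ^2 + 2λ + 2 = 0.
Eigenvalues λ = -1 ± i (complex conjugate pair).
For λ=-1+i: an eigenvector is (3,1) - i(-1,0) = (3 + i, 1).
A real fundamental pair from Re and Im of e^((-1+i)t)v: X_1 = e^(-t)(cos(t)·(3,1) + sin(t)·(-1,0)), X_2 = e^(-t)(sin(t)·(3,1) - cos(t)·(-1,0)).
General solution: c_1X_1 + c_2X_2.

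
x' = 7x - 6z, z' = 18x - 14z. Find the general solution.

Coefficient matrix A = [[7, -6], [18, -14]].
Characteristic polynomial det(A - λI) = λ^2 + 7λ + 10 = 0.
Eigenvalues λ = -5, -2.
For λ=-5: (A-λI) row 1 is [12, -6], so an eigenvector is (-1, -2).
For λ=-2: (A-λI) row 1 is [9, -6], so an eigenvector is (-2, -3).
General solution: c_1e^(-5t)(-1,-2) + c_2e^(-2t)(-2,-3).

x(t) = -c_1e^(-5t) - 2c_2e^(-2t), z(t) = -2c_1e^(-5t) - 3c_2e^(-2t)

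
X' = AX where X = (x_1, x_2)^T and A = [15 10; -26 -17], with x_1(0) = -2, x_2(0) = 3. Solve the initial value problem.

Coefficient matrix A = [[15, 10], [-26, -17]].
Characteristic polynomial det(A - λI) = λ^2 + 2λ + 5 = 0.
Eigenvalues λ = -1 ± 2i (complex conjugate pair).
For λ=-1+2i: an eigenvector is (-2,3) - i(-1,2) = (-2 + i, 3 - 2i).
A real fundamental pair from Re and Im of e^((-1+2i)t)v: X_1 = e^(-t)(cos(2t)·(-2,3) + sin(2t)·(-1,2)), X_2 = e^(-t)(sin(2t)·(-2,3) - cos(2t)·(-1,2)).
General solution: K_1X_1 + K_2X_2.
Applying x_1(0)=-2, x_2(0)=3 gives K_1=1, K_2=0.

x_1(t) = -e^(-t)sin(2t) - 2e^(-t)cos(2t), x_2(t) = 2e^(-t)sin(2t) + 3e^(-t)cos(2t)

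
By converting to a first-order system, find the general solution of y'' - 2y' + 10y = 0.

Let x_1 = y, x_2 = y'. Then x_1' = x_2 and x_2' = -10x_1 + 2x_2.
A = [[0,1],[-10,2]]; det(A-λI) = λ^2 - 2λ + 10.
Eigenvalues λ = 1 ± 3i.

y(t) = c_1e^(t)cos(3t) + c_2e^(t)sin(3t)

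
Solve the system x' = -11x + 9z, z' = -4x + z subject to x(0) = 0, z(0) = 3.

x(t) = 27te^(-5t), z(t) = 18te^(-5t) + 3e^(-5t)

Coefficient matrix A = [[-11, 9], [-4, 1]].
Characteristic polynomial det(A - λI) = λ^2 + 10λ + 25 = 0.
Single eigenvalue λ = -5 with algebraic multiplicity 2.
Eigenvector v = (-3,-2); generalized eigenvector w with (A-λI)w=v is (2,1).
General solution: e^(-5t)[K_1·v + K_2·(t·v + w)].
Applying x(0)=0, z(0)=3 gives K_1=-6, K_2=-9.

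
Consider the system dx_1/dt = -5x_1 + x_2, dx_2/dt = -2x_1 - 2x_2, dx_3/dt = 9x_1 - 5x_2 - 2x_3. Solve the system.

x_1(t) = -c_2e^(-4t) + c_3e^(-3t), x_2(t) = -c_2e^(-4t) + 2c_3e^(-3t), x_3(t) = c_1e^(-2t) + 2c_2e^(-4t) + c_3e^(-3t)

Coefficient matrix A = [[-5, 1, 0], [-2, -2, 0], [9, -5, -2]].
det(A - λI) = 0 gives eigenvalues λ = -2, -4, -3.
For λ=-2: eigenvector (0,0,1).
For λ=-4: eigenvector (-1,-1,2).
For λ=-3: eigenvector (1,2,1).
General solution: c_1e^(-2t)(0,0,1) + c_2e^(-4t)(-1,-1,2) + c_3e^(-3t)(1,2,1).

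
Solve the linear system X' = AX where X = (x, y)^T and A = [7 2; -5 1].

Coefficient matrix A = [[7, 2], [-5, 1]].
Characteristic polynomial det(A - λI) = λ^2 - 8λ + 17 = 0.
Eigenvalues λ = 4 ± i (complex conjugate pair).
For λ=4+i: an eigenvector is (1,-1) - i(1,-2) = (1 - i, -1 + 2i).
A real fundamental pair from Re and Im of e^((4+i)t)v: X_1 = e^(4t)(cos(t)·(1,-1) + sin(t)·(1,-2)), X_2 = e^(4t)(sin(t)·(1,-1) - cos(t)·(1,-2)).
General solution: C_1X_1 + C_2X_2.

x(t) = C_1e^(4t)sin(t) + C_1e^(4t)cos(t) + C_2e^(4t)sin(t) - C_2e^(4t)cos(t), y(t) = -2C_1e^(4t)sin(t) - C_1e^(4t)cos(t) - C_2e^(4t)sin(t) + 2C_2e^(4t)cos(t)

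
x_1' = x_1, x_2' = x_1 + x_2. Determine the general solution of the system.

x_1(t) = -c_2e^(t), x_2(t) = -c_1e^(t) - c_2te^(t) + c_2e^(t)

Coefficient matrix A = [[1, 0], [1, 1]].
Characteristic polynomial det(A - λI) = λ^2 - 2λ + 1 = 0.
Single eigenvalue λ = 1 with algebraic multiplicity 2.
Eigenvector v = (0,-1); generalized eigenvector w with (A-λI)w=v is (-1,1).
General solution: e^(t)[c_1·v + c_2·(t·v + w)].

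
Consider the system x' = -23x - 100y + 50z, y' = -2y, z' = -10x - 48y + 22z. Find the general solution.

Coefficient matrix A = [[-23, -100, 50], [0, -2, 0], [-10, -48, 22]].
det(A - λI) = 0 gives eigenvalues λ = 2, -2, -3.
For λ=2: eigenvector (2,0,1).
For λ=-2: eigenvector (0,1,2).
For λ=-3: eigenvector (5,0,2).
General solution: K_1e^(2t)(2,0,1) + K_2e^(-2t)(0,1,2) + K_3e^(-3t)(5,0,2).

x(t) = 2K_1e^(2t) + 5K_3e^(-3t), y(t) = K_2e^(-2t), z(t) = K_1e^(2t) + 2K_2e^(-2t) + 2K_3e^(-3t)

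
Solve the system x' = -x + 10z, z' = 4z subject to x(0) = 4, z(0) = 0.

x(t) = 4e^(-t), z(t) = 0

Coefficient matrix A = [[-1, 10], [0, 4]].
Characteristic polynomial det(A - λI) = λ^2 - 3λ - 4 = 0.
Eigenvalues λ = 4, -1.
For λ=4: (A-λI) row 1 is [-5, 10], so an eigenvector is (-2, -1).
For λ=-1: (A-λI) row 1 is [0, 10], so an eigenvector is (1, 0).
General solution: c_1e^(4t)(-2,-1) + c_2e^(-t)(1,0).
Applying x(0)=4, z(0)=0 gives c_1=0, c_2=4.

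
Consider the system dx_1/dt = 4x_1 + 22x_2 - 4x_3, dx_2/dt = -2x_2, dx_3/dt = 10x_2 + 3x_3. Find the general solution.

Coefficient matrix A = [[4, 22, -4], [0, -2, 0], [0, 10, 3]].
det(A - λI) = 0 gives eigenvalues λ = -2, 4, 3.
For λ=-2: eigenvector (5,-1,2).
For λ=4: eigenvector (1,0,0).
For λ=3: eigenvector (4,0,1).
General solution: K_1e^(-2t)(5,-1,2) + K_2e^(4t)(1,0,0) + K_3e^(3t)(4,0,1).

x_1(t) = 5K_1e^(-2t) + K_2e^(4t) + 4K_3e^(3t), x_2(t) = -K_1e^(-2t), x_3(t) = 2K_1e^(-2t) + K_3e^(3t)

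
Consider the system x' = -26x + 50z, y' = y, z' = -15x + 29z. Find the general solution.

Coefficient matrix A = [[-26, 0, 50], [0, 1, 0], [-15, 0, 29]].
det(A - λI) = 0 gives eigenvalues λ = -1, 1, 4.
For λ=-1: eigenvector (2,0,1).
For λ=1: eigenvector (0,1,0).
For λ=4: eigenvector (5,0,3).
General solution: K_1e^(-t)(2,0,1) + K_2e^(t)(0,1,0) + K_3e^(4t)(5,0,3).

x(t) = 2K_1e^(-t) + 5K_3e^(4t), y(t) = K_2e^(t), z(t) = K_1e^(-t) + 3K_3e^(4t)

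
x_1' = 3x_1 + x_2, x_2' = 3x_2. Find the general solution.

x_1(t) = C_1e^(3t) + C_2te^(3t) + 2C_2e^(3t), x_2(t) = C_2e^(3t)

Coefficient matrix A = [[3, 1], [0, 3]].
Characteristic polynomial det(A - λI) = λ^2 - 6λ + 9 = 0.
Single eigenvalue λ = 3 with algebraic multiplicity 2.
Eigenvector v = (1,0); generalized eigenvector w with (A-λI)w=v is (2,1).
General solution: e^(3t)[C_1·v + C_2·(t·v + w)].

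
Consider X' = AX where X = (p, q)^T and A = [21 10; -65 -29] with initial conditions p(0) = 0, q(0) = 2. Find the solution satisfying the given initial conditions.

p(t) = 4e^(-4t)sin(5t), q(t) = -10e^(-4t)sin(5t) + 2e^(-4t)cos(5t)

Coefficient matrix A = [[21, 10], [-65, -29]].
Characteristic polynomial det(A - λI) = λ^2 + 8λ + 41 = 0.
Eigenvalues λ = -4 ± 5i (complex conjugate pair).
For λ=-4+5i: an eigenvector is (1,-2) - i(1,-3) = (1 - i, -2 + 3i).
A real fundamental pair from Re and Im of e^((-4+5i)t)v: X_1 = e^(-4t)(cos(5t)·(1,-2) + sin(5t)·(1,-3)), X_2 = e^(-4t)(sin(5t)·(1,-2) - cos(5t)·(1,-3)).
General solution: C_1X_1 + C_2X_2.
Applying p(0)=0, q(0)=2 gives C_1=2, C_2=2.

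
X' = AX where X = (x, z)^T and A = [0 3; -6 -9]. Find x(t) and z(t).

x(t) = -C_1e^(-6t) + C_2e^(-3t), z(t) = 2C_1e^(-6t) - C_2e^(-3t)

Coefficient matrix A = [[0, 3], [-6, -9]].
Characteristic polynomial det(A - λI) = λ^2 + 9λ + 18 = 0.
Eigenvalues λ = -6, -3.
For λ=-6: (A-λI) row 1 is [6, 3], so an eigenvector is (-1, 2).
For λ=-3: (A-λI) row 1 is [3, 3], so an eigenvector is (1, -1).
General solution: C_1e^(-6t)(-1,2) + C_2e^(-3t)(1,-1).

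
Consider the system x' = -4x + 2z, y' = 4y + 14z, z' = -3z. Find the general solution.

Coefficient matrix A = [[-4, 0, 2], [0, 4, 14], [0, 0, -3]].
det(A - λI) = 0 gives eigenvalues λ = -4, 4, -3.
For λ=-4: eigenvector (1,0,0).
For λ=4: eigenvector (0,1,0).
For λ=-3: eigenvector (2,-2,1).
General solution: K_1e^(-4t)(1,0,0) + K_2e^(4t)(0,1,0) + K_3e^(-3t)(2,-2,1).

x(t) = K_1e^(-4t) + 2K_3e^(-3t), y(t) = K_2e^(4t) - 2K_3e^(-3t), z(t) = K_3e^(-3t)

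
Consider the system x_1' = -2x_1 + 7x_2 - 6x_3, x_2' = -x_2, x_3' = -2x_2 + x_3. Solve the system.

Coefficient matrix A = [[-2, 7, -6], [0, -1, 0], [0, -2, 1]].
det(A - λI) = 0 gives eigenvalues λ = -2, -1, 1.
For λ=-2: eigenvector (1,0,0).
For λ=-1: eigenvector (1,1,1).
For λ=1: eigenvector (2,0,-1).
General solution: c_1e^(-2t)(1,0,0) + c_2e^(-t)(1,1,1) + c_3e^(t)(2,0,-1).

x_1(t) = c_1e^(-2t) + c_2e^(-t) + 2c_3e^(t), x_2(t) = c_2e^(-t), x_3(t) = c_2e^(-t) - c_3e^(t)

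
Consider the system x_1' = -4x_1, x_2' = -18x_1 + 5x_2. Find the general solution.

Coefficient matrix A = [[-4, 0], [-18, 5]].
Characteristic polynomial det(A - λI) = λ^2 - λ - 20 = 0.
Eigenvalues λ = -4, 5.
For λ=-4: (A-λI) row 2 is [-18, 9], so an eigenvector is (1, 2).
For λ=5: (A-λI) row 1 is [-9, 0], so an eigenvector is (0, 1).
General solution: C_1e^(-4t)(1,2) + C_2e^(5t)(0,1).

x_1(t) = C_1e^(-4t), x_2(t) = 2C_1e^(-4t) + C_2e^(5t)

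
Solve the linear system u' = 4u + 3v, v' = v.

u(t) = K_1e^(4t) - K_2e^(t), v(t) = K_2e^(t)

Coefficient matrix A = [[4, 3], [0, 1]].
Characteristic polynomial det(A - λI) = λ^2 - 5λ + 4 = 0.
Eigenvalues λ = 4, 1.
For λ=4: (A-λI) row 1 is [0, 3], so an eigenvector is (1, 0).
For λ=1: (A-λI) row 1 is [3, 3], so an eigenvector is (-1, 1).
General solution: K_1e^(4t)(1,0) + K_2e^(t)(-1,1).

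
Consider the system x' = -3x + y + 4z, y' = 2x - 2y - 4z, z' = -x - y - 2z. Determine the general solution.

Coefficient matrix A = [[-3, 1, 4], [2, -2, -4], [-1, -1, -2]].
det(A - λI) = 0 gives eigenvalues λ = -2, -4, -1.
For λ=-2: eigenvector (-2,2,-1).
For λ=-4: eigenvector (-1,1,0).
For λ=-1: eigenvector (1,-2,1).
General solution: C_1e^(-2t)(-2,2,-1) + C_2e^(-4t)(-1,1,0) + C_3e^(-t)(1,-2,1).

x(t) = -2C_1e^(-2t) - C_2e^(-4t) + C_3e^(-t), y(t) = 2C_1e^(-2t) + C_2e^(-4t) - 2C_3e^(-t), z(t) = -C_1e^(-2t) + C_3e^(-t)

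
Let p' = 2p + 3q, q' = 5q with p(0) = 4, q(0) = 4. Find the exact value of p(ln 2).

128

A = [[2,3],[0,5]]; eigenvalues λ = 2, 5.
Eigenvectors: (-1,0) for λ=2, (1,1) for λ=5.
From the initial condition, c_1 = 0, c_2 = 4.
p(ln 2) = (0)(2^2)(-1) + (4)(2^5)(1) = 128.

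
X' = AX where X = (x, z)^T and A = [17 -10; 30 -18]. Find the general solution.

x(t) = 2C_1e^(2t) + C_2e^(-3t), z(t) = 3C_1e^(2t) + 2C_2e^(-3t)

Coefficient matrix A = [[17, -10], [30, -18]].
Characteristic polynomial det(A - λI) = λ^2 + λ - 6 = 0.
Eigenvalues λ = 2, -3.
For λ=2: (A-λI) row 1 is [15, -10], so an eigenvector is (2, 3).
For λ=-3: (A-λI) row 1 is [20, -10], so an eigenvector is (1, 2).
General solution: C_1e^(2t)(2,3) + C_2e^(-3t)(1,2).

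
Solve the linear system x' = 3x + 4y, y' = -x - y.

Coefficient matrix A = [[3, 4], [-1, -1]].
Characteristic polynomial det(A - λI) = λ^2 - 2λ + 1 = 0.
Single eigenvalue λ = 1 with algebraic multiplicity 2.
Eigenvector v = (2,-1); generalized eigenvector w with (A-λI)w=v is (-1,1).
General solution: e^(t)[c_1·v + c_2·(t·v + w)].

x(t) = 2c_1e^(t) + 2c_2te^(t) - c_2e^(t), y(t) = -c_1e^(t) - c_2te^(t) + c_2e^(t)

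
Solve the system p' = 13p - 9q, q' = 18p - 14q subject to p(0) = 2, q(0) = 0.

p(t) = 4e^(4t) - 2e^(-5t), q(t) = 4e^(4t) - 4e^(-5t)

Coefficient matrix A = [[13, -9], [18, -14]].
Characteristic polynomial det(A - λI) = λ^2 + λ - 20 = 0.
Eigenvalues λ = -5, 4.
For λ=-5: (A-λI) row 1 is [18, -9], so an eigenvector is (-1, -2).
For λ=4: (A-λI) row 1 is [9, -9], so an eigenvector is (-1, -1).
General solution: c_1e^(-5t)(-1,-2) + c_2e^(4t)(-1,-1).
Applying p(0)=2, q(0)=0 gives c_1=2, c_2=-4.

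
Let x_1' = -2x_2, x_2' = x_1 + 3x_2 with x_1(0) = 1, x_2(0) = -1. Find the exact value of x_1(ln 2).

4

A = [[0,-2],[1,3]]; eigenvalues λ = 1, 2.
Eigenvectors: (-2,1) for λ=1, (1,-1) for λ=2.
From the initial condition, c_1 = 0, c_2 = 1.
x_1(ln 2) = (0)(2^1)(-2) + (1)(2^2)(1) = 4.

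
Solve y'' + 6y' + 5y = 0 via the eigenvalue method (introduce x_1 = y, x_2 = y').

y(t) = K_1e^(-t) + K_2e^(-5t)

Let x_1 = y, x_2 = y'. Then x_1' = x_2 and x_2' = -5x_1 - 6x_2.
A = [[0,1],[-5,-6]]; det(A-λI) = λ^2 + 6λ + 5.
Eigenvalues λ = -1, -5 with eigenvectors (1,-1), (1,-5).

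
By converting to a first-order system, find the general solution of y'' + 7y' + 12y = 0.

Let x_1 = y, x_2 = y'. Then x_1' = x_2 and x_2' = -12x_1 - 7x_2.
A = [[0,1],[-12,-7]]; det(A-λI) = λ^2 + 7λ + 12.
Eigenvalues λ = -3, -4 with eigenvectors (1,-3), (1,-4).

y(t) = c_1e^(-3t) + c_2e^(-4t)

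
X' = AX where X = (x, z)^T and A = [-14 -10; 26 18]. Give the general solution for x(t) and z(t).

x(t) = C_1e^(2t)sin(2t) - 2C_1e^(2t)cos(2t) - 2C_2e^(2t)sin(2t) - C_2e^(2t)cos(2t), z(t) = -2C_1e^(2t)sin(2t) + 3C_1e^(2t)cos(2t) + 3C_2e^(2t)sin(2t) + 2C_2e^(2t)cos(2t)

Coefficient matrix A = [[-14, -10], [26, 18]].
Characteristic polynomial det(A - λI) = λ^2 - 4λ + 8 = 0.
Eigenvalues λ = 2 ± 2i (complex conjugate pair).
For λ=2+2i: an eigenvector is (-2,3) - i(1,-2) = (-2 - i, 3 + 2i).
A real fundamental pair from Re and Im of e^((2+2i)t)v: X_1 = e^(2t)(cos(2t)·(-2,3) + sin(2t)·(1,-2)), X_2 = e^(2t)(sin(2t)·(-2,3) - cos(2t)·(1,-2)).
General solution: C_1X_1 + C_2X_2.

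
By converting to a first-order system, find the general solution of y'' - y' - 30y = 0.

y(t) = c_1e^(6t) + c_2e^(-5t)

Let x_1 = y, x_2 = y'. Then x_1' = x_2 and x_2' = 30x_1 + x_2.
A = [[0,1],[30,1]]; det(A-λI) = λ^2 - λ - 30.
Eigenvalues λ = 6, -5 with eigenvectors (1,6), (1,-5).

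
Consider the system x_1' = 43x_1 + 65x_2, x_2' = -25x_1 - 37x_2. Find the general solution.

x_1(t) = -3K_1e^(3t)sin(5t) - 2K_1e^(3t)cos(5t) - 2K_2e^(3t)sin(5t) + 3K_2e^(3t)cos(5t), x_2(t) = 2K_1e^(3t)sin(5t) + K_1e^(3t)cos(5t) + K_2e^(3t)sin(5t) - 2K_2e^(3t)cos(5t)

Coefficient matrix A = [[43, 65], [-25, -37]].
Characteristic polynomial det(A - λI) = λ^2 - 6λ + 34 = 0.
Eigenvalues λ = 3 ± 5i (complex conjugate pair).
For λ=3+5i: an eigenvector is (-2,1) - i(-3,2) = (-2 + 3i, 1 - 2i).
A real fundamental pair from Re and Im of e^((3+5i)t)v: X_1 = e^(3t)(cos(5t)·(-2,1) + sin(5t)·(-3,2)), X_2 = e^(3t)(sin(5t)·(-2,1) - cos(5t)·(-3,2)).
General solution: K_1X_1 + K_2X_2.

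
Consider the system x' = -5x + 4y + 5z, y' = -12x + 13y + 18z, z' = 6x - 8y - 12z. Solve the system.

x(t) = -C_1e^(t) - C_2e^(-3t) + C_3e^(-2t), y(t) = -4C_1e^(t) - 3C_2e^(-3t) + 2C_3e^(-2t), z(t) = 2C_1e^(t) + 2C_2e^(-3t) - C_3e^(-2t)

Coefficient matrix A = [[-5, 4, 5], [-12, 13, 18], [6, -8, -12]].
det(A - λI) = 0 gives eigenvalues λ = 1, -3, -2.
For λ=1: eigenvector (-1,-4,2).
For λ=-3: eigenvector (-1,-3,2).
For λ=-2: eigenvector (1,2,-1).
General solution: C_1e^(t)(-1,-4,2) + C_2e^(-3t)(-1,-3,2) + C_3e^(-2t)(1,2,-1).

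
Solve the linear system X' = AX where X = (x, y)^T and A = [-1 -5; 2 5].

x(t) = -2c_1e^(2t)sin(t) - c_1e^(2t)cos(t) - c_2e^(2t)sin(t) + 2c_2e^(2t)cos(t), y(t) = c_1e^(2t)sin(t) + c_1e^(2t)cos(t) + c_2e^(2t)sin(t) - c_2e^(2t)cos(t)

Coefficient matrix A = [[-1, -5], [2, 5]].
Characteristic polynomial det(A - λI) = λ^2 - 4λ + 5 = 0.
Eigenvalues λ = 2 ± i (complex conjugate pair).
For λ=2+i: an eigenvector is (-1,1) - i(-2,1) = (-1 + 2i, 1 - i).
A real fundamental pair from Re and Im of e^((2+i)t)v: X_1 = e^(2t)(cos(t)·(-1,1) + sin(t)·(-2,1)), X_2 = e^(2t)(sin(t)·(-1,1) - cos(t)·(-2,1)).
General solution: c_1X_1 + c_2X_2.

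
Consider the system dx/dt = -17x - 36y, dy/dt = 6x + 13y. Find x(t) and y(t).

Coefficient matrix A = [[-17, -36], [6, 13]].
Characteristic polynomial det(A - λI) = λ^2 + 4λ - 5 = 0.
Eigenvalues λ = 1, -5.
For λ=1: (A-λI) row 1 is [-18, -36], so an eigenvector is (-2, 1).
For λ=-5: (A-λI) row 1 is [-12, -36], so an eigenvector is (3, -1).
General solution: K_1e^(t)(-2,1) + K_2e^(-5t)(3,-1).

x(t) = -2K_1e^(t) + 3K_2e^(-5t), y(t) = K_1e^(t) - K_2e^(-5t)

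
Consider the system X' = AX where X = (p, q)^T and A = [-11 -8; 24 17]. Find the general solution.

Coefficient matrix A = [[-11, -8], [24, 17]].
Characteristic polynomial det(A - λI) = λ^2 - 6λ + 5 = 0.
Eigenvalues λ = 1, 5.
For λ=1: (A-λI) row 1 is [-12, -8], so an eigenvector is (-2, 3).
For λ=5: (A-λI) row 1 is [-16, -8], so an eigenvector is (1, -2).
General solution: K_1e^(t)(-2,3) + K_2e^(5t)(1,-2).

p(t) = -2K_1e^(t) + K_2e^(5t), q(t) = 3K_1e^(t) - 2K_2e^(5t)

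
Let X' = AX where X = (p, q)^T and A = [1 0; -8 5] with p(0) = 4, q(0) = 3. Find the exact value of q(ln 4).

-5088

A = [[1,0],[-8,5]]; eigenvalues λ = 1, 5.
Eigenvectors: (-1,-2) for λ=1, (0,-1) for λ=5.
From the initial condition, c_1 = -4, c_2 = 5.
q(ln 4) = (-4)(4^1)(-2) + (5)(4^5)(-1) = -5088.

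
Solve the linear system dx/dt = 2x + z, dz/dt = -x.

Coefficient matrix A = [[2, 1], [-1, 0]].
Characteristic polynomial det(A - λI) = λ^2 - 2λ + 1 = 0.
Single eigenvalue λ = 1 with algebraic multiplicity 2.
Eigenvector v = (-1,1); generalized eigenvector w with (A-λI)w=v is (2,-3).
General solution: e^(t)[C_1·v + C_2·(t·v + w)].

x(t) = -C_1e^(t) - C_2te^(t) + 2C_2e^(t), z(t) = C_1e^(t) + C_2te^(t) - 3C_2e^(t)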